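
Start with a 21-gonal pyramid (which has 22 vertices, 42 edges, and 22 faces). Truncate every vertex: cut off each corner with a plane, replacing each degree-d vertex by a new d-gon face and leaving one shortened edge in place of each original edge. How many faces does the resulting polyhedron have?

Truncation replaces each original edge-end by a new vertex, so V′ = 2E = 84.
Each original edge survives, and each old vertex of degree d contributes d new edges; summing degrees gives Σd = 2E, so E′ = E + 2E = 3E = 126.
Each original face survives and each original vertex becomes one new face: F′ = F + V = 44.

44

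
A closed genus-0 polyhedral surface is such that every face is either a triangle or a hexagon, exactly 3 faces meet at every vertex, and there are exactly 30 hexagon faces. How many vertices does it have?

64

Let x be the number of triangles; then F = 30 + x.
Edge–face incidences: 2E = 6·30 + 3·x = 180 + 3x.
Every vertex has degree 3, so 3V = 2E.
Euler: V − E + F = 2 ⇒ (2E)/3 − E + (30 + x) = 2.
Multiply by 6: 2·(2E) − 3·(2E) + 6·(30 + x) = 12, i.e. 180 + 6x − (180 + 3x) = 12.
Collecting terms: 3x = 12, so x = 4.
Then 2E = 180 + 3·4 = 192, so E = 96, V = 2E/3 = 64, F = 30 + 4 = 34.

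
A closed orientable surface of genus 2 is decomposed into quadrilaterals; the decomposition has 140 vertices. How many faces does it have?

χ = 2 − 2·2 = -2, and every face is a square so 4F = 2E.
V − E + F = -2 with E = 4F/2 gives 140 − (4/2 − 1)·F = -2, so F = 142 and E = 284.

142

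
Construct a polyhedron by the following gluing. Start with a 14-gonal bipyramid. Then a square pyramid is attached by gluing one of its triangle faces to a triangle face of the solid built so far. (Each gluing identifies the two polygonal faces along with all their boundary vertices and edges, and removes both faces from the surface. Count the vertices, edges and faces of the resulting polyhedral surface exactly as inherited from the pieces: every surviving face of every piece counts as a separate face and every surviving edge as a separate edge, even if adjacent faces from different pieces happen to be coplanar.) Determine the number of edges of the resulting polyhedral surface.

47

A 14-gonal bipyramid: V=16, E=42, F=28.
Attach a square pyramid (V=5, E=8, F=5) along a 3-gon: merge 3 vertices and 3 edges, delete both glued faces → V=18, E=47, F=31.
Check: V − E + F = 18 − 47 + 31 = 2.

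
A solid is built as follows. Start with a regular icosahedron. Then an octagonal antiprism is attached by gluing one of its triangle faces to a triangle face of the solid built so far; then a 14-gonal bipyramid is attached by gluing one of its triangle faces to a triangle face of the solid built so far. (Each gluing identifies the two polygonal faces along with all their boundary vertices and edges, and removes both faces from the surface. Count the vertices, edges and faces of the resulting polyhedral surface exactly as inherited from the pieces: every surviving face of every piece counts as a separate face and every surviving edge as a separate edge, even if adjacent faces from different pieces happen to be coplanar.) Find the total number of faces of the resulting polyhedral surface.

A regular icosahedron: V=12, E=30, F=20.
Attach an octagonal antiprism (V=16, E=32, F=18) along a 3-gon: merge 3 vertices and 3 edges, delete both glued faces → V=25, E=59, F=36.
Attach a 14-gonal bipyramid (V=16, E=42, F=28) along a 3-gon: merge 3 vertices and 3 edges, delete both glued faces → V=38, E=98, F=62.
Check: V − E + F = 38 − 98 + 62 = 2.

62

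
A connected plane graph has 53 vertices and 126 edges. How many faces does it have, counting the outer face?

Euler's formula for a connected plane graph: V − E + F = 2, so F = 2 − 53 + 126 = 75.

75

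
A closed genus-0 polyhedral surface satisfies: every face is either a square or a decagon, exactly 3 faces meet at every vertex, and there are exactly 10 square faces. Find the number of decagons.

Let x be the number of decagons; then F = 10 + x.
Edge–face incidences: 2E = 4·10 + 10·x = 40 + 10x.
Every vertex has degree 3, so 3V = 2E.
Euler: V − E + F = 2 ⇒ (2E)/3 − E + (10 + x) = 2.
Multiply by 6: 2·(2E) − 3·(2E) + 6·(10 + x) = 12, i.e. 60 + 6x − (40 + 10x) = 12.
Collecting terms: −4x + 20 = 12, so −4x = −8, so x = 2.
Then 2E = 40 + 10·2 = 60, so E = 30, V = 2E/3 = 20, F = 10 + 2 = 12.

2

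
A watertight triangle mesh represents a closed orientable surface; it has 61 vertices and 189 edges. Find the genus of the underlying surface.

2

Every face is a triangle and each edge borders two faces, so 3F = 2·189, giving F = 126.
χ = V − E + F = 61 − 189 + 126 = -2.
For a closed orientable surface χ = 2 − 2g, so g = (2 − (-2))/2 = 2.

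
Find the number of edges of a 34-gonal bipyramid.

102

A bipyramid over an n-gon has 2n triangular faces and n + 2 vertices: V = 34 + 2 = 36, E = 3·34 = 102, F = 2·34 = 68.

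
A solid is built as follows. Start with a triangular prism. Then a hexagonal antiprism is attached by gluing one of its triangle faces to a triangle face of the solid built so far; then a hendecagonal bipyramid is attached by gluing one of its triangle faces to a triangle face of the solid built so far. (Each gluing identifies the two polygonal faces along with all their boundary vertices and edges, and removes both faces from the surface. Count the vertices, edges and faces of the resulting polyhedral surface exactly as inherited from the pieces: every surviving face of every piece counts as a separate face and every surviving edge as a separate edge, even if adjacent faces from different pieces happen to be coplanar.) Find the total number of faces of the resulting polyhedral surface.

A triangular prism: V=6, E=9, F=5.
Attach a hexagonal antiprism (V=12, E=24, F=14) along a 3-gon: merge 3 vertices and 3 edges, delete both glued faces → V=15, E=30, F=17.
Attach a hendecagonal bipyramid (V=13, E=33, F=22) along a 3-gon: merge 3 vertices and 3 edges, delete both glued faces → V=25, E=60, F=37.
Check: V − E + F = 25 − 60 + 37 = 2.

37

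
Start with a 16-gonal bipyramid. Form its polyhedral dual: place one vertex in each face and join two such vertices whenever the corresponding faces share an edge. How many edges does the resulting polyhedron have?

48

The base solid has V = 18, E = 48, F = 32.
The dual swaps V and F and preserves E: V′ = F = 32, E′ = E = 48, F′ = V = 18.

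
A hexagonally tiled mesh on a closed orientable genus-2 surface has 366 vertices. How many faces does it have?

184

χ = 2 − 2·2 = -2, and every face is a hexagon so 6F = 2E.
V − E + F = -2 with E = 6F/2 gives 366 − (6/2 − 1)·F = -2, so F = 184 and E = 552.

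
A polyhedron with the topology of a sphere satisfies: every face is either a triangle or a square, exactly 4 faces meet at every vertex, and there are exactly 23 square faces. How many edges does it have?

58

Let x be the number of triangles; then F = 23 + x.
Edge–face incidences: 2E = 4·23 + 3·x = 92 + 3x.
Every vertex has degree 4, so 4V = 2E.
Euler: V − E + F = 2 ⇒ (2E)/4 − E + (23 + x) = 2.
Multiply by 8: 2·(2E) − 4·(2E) + 8·(23 + x) = 16, i.e. 184 + 8x − 2·(92 + 3x) = 16.
Collecting terms: 2x = 16, so x = 8.
Then 2E = 92 + 3·8 = 116, so E = 58, V = 2E/4 = 29, F = 23 + 8 = 31.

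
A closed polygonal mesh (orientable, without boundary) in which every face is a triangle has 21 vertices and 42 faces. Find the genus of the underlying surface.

Every face is a triangle, so 2E = 3·42 = 126, giving E = 63.
χ = V − E + F = 21 − 63 + 42 = 0.
For a closed orientable surface χ = 2 − 2g, so g = (2 − (0))/2 = 1.

1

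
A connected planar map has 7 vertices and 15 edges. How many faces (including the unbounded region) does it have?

Euler's formula for a connected plane graph: V − E + F = 2, so F = 2 − 7 + 15 = 10.

10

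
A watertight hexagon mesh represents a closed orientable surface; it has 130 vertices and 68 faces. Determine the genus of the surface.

4

Every face is a hexagon, so 2E = 6·68 = 408, giving E = 204.
χ = V − E + F = 130 − 204 + 68 = -6.
For a closed orientable surface χ = 2 − 2g, so g = (2 − (-6))/2 = 4.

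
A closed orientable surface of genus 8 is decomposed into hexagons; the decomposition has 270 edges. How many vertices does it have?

166

χ = 2 − 2·8 = -14, and every face is a hexagon so 6F = 2E.
F = 2E/6 = 90. Then V = -14 + E − F = -14 + 270 − 90 = 166.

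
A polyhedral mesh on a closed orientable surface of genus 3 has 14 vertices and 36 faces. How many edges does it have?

For a closed orientable surface of genus 3, χ = 2 − 2·3 = -4.
E = V + F − (-4) = 14 + 36 − (-4) = 54.

54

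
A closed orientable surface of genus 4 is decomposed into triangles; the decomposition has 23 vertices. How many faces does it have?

58

χ = 2 − 2·4 = -6, and every face is a triangle so 3F = 2E.
V − E + F = -6 with E = 3F/2 gives 23 − (3/2 − 1)·F = -6, so F = 58 and E = 87.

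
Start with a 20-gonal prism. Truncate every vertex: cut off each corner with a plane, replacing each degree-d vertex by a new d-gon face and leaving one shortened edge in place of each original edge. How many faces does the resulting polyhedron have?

62

The base solid has V = 40, E = 60, F = 22.
Truncation replaces each original edge-end by a new vertex, so V′ = 2E = 120.
Each original edge survives, and each old vertex of degree d contributes d new edges; summing degrees gives Σd = 2E, so E′ = E + 2E = 3E = 180.
Each original face survives and each original vertex becomes one new face: F′ = F + V = 62.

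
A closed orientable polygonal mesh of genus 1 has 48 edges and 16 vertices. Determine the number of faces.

32

For a closed orientable surface of genus 1, χ = 2 − 2·1 = 0.
F = 0 − V + E = 0 − 16 + 48 = 32.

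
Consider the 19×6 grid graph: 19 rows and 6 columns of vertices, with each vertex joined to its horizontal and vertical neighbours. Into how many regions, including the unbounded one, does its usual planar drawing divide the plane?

91

The grid has V = 19·6 = 114 vertices and E = 19·5 + 6·18 = 203 edges.
F = 2 − V + E = 2 − 114 + 203 = 91.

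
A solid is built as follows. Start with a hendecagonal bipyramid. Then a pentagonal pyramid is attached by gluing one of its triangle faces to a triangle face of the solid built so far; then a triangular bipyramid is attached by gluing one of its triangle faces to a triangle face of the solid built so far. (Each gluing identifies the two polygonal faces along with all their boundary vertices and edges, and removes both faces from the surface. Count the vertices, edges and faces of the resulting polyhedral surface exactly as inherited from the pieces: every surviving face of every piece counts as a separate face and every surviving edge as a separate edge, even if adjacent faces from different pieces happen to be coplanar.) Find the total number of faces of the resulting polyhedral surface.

30

A hendecagonal bipyramid: V=13, E=33, F=22.
Attach a pentagonal pyramid (V=6, E=10, F=6) along a 3-gon: merge 3 vertices and 3 edges, delete both glued faces → V=16, E=40, F=26.
Attach a triangular bipyramid (V=5, E=9, F=6) along a 3-gon: merge 3 vertices and 3 edges, delete both glued faces → V=18, E=46, F=30.
Check: V − E + F = 18 − 46 + 30 = 2.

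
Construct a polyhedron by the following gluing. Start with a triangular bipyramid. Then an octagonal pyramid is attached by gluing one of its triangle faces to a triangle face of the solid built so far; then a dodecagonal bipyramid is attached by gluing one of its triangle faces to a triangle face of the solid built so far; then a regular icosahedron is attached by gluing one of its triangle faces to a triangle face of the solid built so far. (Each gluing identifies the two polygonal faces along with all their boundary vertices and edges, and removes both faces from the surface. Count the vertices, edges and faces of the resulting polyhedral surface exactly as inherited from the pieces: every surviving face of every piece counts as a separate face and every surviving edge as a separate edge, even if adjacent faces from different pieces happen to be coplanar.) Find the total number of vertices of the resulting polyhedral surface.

A triangular bipyramid: V=5, E=9, F=6.
Attach an octagonal pyramid (V=9, E=16, F=9) along a 3-gon: merge 3 vertices and 3 edges, delete both glued faces → V=11, E=22, F=13.
Attach a dodecagonal bipyramid (V=14, E=36, F=24) along a 3-gon: merge 3 vertices and 3 edges, delete both glued faces → V=22, E=55, F=35.
Attach a regular icosahedron (V=12, E=30, F=20) along a 3-gon: merge 3 vertices and 3 edges, delete both glued faces → V=31, E=82, F=53.
Check: V − E + F = 31 − 82 + 53 = 2.

31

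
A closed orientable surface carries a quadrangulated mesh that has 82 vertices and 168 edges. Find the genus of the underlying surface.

2

Every face is a square and each edge borders two faces, so 4F = 2·168, giving F = 84.
χ = V − E + F = 82 − 168 + 84 = -2.
For a closed orientable surface χ = 2 − 2g, so g = (2 − (-2))/2 = 2.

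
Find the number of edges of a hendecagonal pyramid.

A pyramid on an n-gon base has one n-gon and n triangles: V = 11 + 1 = 12, E = 2·11 = 22, F = 11 + 1 = 12.
Check: V − E + F = 12 − 22 + 12 = 2.

22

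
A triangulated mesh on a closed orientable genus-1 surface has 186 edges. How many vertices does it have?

62

χ = 2 − 2·1 = 0, and every face is a triangle so 3F = 2E.
F = 2E/3 = 124. Then V = 0 + E − F = 0 + 186 − 124 = 62.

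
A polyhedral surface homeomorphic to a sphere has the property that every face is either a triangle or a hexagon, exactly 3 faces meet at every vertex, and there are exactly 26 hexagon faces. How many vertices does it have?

Let x be the number of triangles; then F = 26 + x.
Edge–face incidences: 2E = 6·26 + 3·x = 156 + 3x.
Every vertex has degree 3, so 3V = 2E.
Euler: V − E + F = 2 ⇒ (2E)/3 − E + (26 + x) = 2.
Multiply by 6: 2·(2E) − 3·(2E) + 6·(26 + x) = 12, i.e. 156 + 6x − (156 + 3x) = 12.
Collecting terms: 3x = 12, so x = 4.
Then 2E = 156 + 3·4 = 168, so E = 84, V = 2E/3 = 56, F = 26 + 4 = 30.

56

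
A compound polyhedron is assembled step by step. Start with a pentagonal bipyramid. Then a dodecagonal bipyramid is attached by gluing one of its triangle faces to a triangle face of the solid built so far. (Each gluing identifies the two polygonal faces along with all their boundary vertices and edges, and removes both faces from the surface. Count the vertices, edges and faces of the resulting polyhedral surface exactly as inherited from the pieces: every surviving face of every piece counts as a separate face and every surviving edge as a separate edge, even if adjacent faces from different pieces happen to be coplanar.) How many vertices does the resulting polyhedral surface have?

A pentagonal bipyramid: V=7, E=15, F=10.
Attach a dodecagonal bipyramid (V=14, E=36, F=24) along a 3-gon: merge 3 vertices and 3 edges, delete both glued faces → V=18, E=48, F=32.
Check: V − E + F = 18 − 48 + 32 = 2.

18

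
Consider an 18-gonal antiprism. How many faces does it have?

38

An antiprism on an n-gon has two n-gon caps and 2n triangles: V = 2·18 = 36, E = 4·18 = 72, F = 2·18 + 2 = 38.
Check: V − E + F = 36 − 72 + 38 = 2.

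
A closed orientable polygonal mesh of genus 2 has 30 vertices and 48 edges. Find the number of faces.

16

For a closed orientable surface of genus 2, χ = 2 − 2·2 = -2.
F = -2 − V + E = -2 − 30 + 48 = 16.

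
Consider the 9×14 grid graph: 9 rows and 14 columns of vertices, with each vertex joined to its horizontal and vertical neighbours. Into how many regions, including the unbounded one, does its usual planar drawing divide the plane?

105

The grid has V = 9·14 = 126 vertices and E = 9·13 + 14·8 = 229 edges.
F = 2 − V + E = 2 − 126 + 229 = 105.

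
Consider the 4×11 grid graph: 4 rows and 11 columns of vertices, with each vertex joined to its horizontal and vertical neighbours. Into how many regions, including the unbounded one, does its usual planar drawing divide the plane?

The grid has V = 4·11 = 44 vertices and E = 4·10 + 11·3 = 73 edges.
F = 2 − V + E = 2 − 44 + 73 = 31.

31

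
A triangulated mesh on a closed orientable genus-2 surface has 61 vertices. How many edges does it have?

χ = 2 − 2·2 = -2, and every face is a triangle so 3F = 2E.
V − E + F = -2 with E = 3F/2 gives 61 − (3/2 − 1)·F = -2, so F = 126 and E = 189.

189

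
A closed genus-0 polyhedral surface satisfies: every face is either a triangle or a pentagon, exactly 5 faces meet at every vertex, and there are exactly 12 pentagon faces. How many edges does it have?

150

Let x be the number of triangles; then F = 12 + x.
Edge–face incidences: 2E = 5·12 + 3·x = 60 + 3x.
Every vertex has degree 5, so 5V = 2E.
Euler: V − E + F = 2 ⇒ (2E)/5 − E + (12 + x) = 2.
Multiply by 10: 2·(2E) − 5·(2E) + 10·(12 + x) = 20, i.e. 120 + 10x − 3·(60 + 3x) = 20.
Collecting terms: x − 60 = 20, so x = 80.
Then 2E = 60 + 3·80 = 300, so E = 150, V = 2E/5 = 60, F = 12 + 80 = 92.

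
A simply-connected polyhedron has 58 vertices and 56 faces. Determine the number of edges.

112

Here V − E + F = 2.
E = V + F − (2) = 58 + 56 − (2) = 112.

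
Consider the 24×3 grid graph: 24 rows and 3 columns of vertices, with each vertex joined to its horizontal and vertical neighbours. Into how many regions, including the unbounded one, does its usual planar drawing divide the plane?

47

The grid has V = 24·3 = 72 vertices and E = 24·2 + 3·23 = 117 edges.
F = 2 − V + E = 2 − 72 + 117 = 47.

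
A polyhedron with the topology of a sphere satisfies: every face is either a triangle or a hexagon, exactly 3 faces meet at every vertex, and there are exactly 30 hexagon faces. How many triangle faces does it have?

4

Let x be the number of triangles; then F = 30 + x.
Edge–face incidences: 2E = 6·30 + 3·x = 180 + 3x.
Every vertex has degree 3, so 3V = 2E.
Euler: V − E + F = 2 ⇒ (2E)/3 − E + (30 + x) = 2.
Multiply by 6: 2·(2E) − 3·(2E) + 6·(30 + x) = 12, i.e. 180 + 6x − (180 + 3x) = 12.
Collecting terms: 3x = 12, so x = 4.
Then 2E = 180 + 3·4 = 192, so E = 96, V = 2E/3 = 64, F = 30 + 4 = 34.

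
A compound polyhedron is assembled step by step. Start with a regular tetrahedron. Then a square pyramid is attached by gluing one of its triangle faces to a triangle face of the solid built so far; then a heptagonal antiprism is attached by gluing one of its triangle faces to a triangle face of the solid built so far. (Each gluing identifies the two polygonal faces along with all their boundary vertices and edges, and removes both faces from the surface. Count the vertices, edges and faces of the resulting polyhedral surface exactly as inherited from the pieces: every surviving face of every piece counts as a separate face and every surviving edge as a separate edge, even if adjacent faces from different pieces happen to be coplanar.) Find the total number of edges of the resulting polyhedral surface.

36

A regular tetrahedron: V=4, E=6, F=4.
Attach a square pyramid (V=5, E=8, F=5) along a 3-gon: merge 3 vertices and 3 edges, delete both glued faces → V=6, E=11, F=7.
Attach a heptagonal antiprism (V=14, E=28, F=16) along a 3-gon: merge 3 vertices and 3 edges, delete both glued faces → V=17, E=36, F=21.
Check: V − E + F = 17 − 36 + 21 = 2.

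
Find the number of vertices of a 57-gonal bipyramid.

59

A bipyramid over an n-gon has 2n triangular faces and n + 2 vertices: V = 57 + 2 = 59, E = 3·57 = 171, F = 2·57 = 114.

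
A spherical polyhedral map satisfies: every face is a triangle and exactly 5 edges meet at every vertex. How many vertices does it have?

12

Each face has 3 edges and each edge borders two faces, so 2E = 3F.
Each vertex has degree 5, so 5V = 2E and hence V = 3F/5.
Euler: V − E + F = 2 ⇒ (3F/5) − (3F/2) + F = 2.
Multiply by 10: (6 − 15 + 10)F = 20, i.e. 1F = 20.
So F = 20, E = 3·20/2 = 30, V = 3·20/5 = 12.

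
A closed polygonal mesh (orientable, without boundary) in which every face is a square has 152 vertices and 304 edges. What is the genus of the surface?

Every face is a square and each edge borders two faces, so 4F = 2·304, giving F = 152.
χ = V − E + F = 152 − 304 + 152 = 0.
For a closed orientable surface χ = 2 − 2g, so g = (2 − (0))/2 = 1.

1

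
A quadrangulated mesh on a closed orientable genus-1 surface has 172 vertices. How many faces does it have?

172

χ = 2 − 2·1 = 0, and every face is a square so 4F = 2E.
V − E + F = 0 with E = 4F/2 gives 172 − (4/2 − 1)·F = 0, so F = 172 and E = 344.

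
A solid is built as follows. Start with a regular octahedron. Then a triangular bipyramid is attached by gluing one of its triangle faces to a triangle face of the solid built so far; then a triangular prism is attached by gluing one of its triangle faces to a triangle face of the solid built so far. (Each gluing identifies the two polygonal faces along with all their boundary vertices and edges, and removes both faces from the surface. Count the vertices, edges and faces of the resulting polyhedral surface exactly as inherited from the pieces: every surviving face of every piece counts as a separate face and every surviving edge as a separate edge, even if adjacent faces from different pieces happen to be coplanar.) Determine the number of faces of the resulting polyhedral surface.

A regular octahedron: V=6, E=12, F=8.
Attach a triangular bipyramid (V=5, E=9, F=6) along a 3-gon: merge 3 vertices and 3 edges, delete both glued faces → V=8, E=18, F=12.
Attach a triangular prism (V=6, E=9, F=5) along a 3-gon: merge 3 vertices and 3 edges, delete both glued faces → V=11, E=24, F=15.
Check: V − E + F = 11 − 24 + 15 = 2.

15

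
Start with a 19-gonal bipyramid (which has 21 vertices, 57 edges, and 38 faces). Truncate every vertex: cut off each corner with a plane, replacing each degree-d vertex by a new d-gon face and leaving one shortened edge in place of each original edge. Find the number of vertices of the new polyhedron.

114

Truncation replaces each original edge-end by a new vertex, so V′ = 2E = 114.
Each original edge survives, and each old vertex of degree d contributes d new edges; summing degrees gives Σd = 2E, so E′ = E + 2E = 3E = 171.
Each original face survives and each original vertex becomes one new face: F′ = F + V = 59.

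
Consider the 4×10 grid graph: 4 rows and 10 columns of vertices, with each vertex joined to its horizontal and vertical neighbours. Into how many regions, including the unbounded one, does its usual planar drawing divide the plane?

28

The grid has V = 4·10 = 40 vertices and E = 4·9 + 10·3 = 66 edges.
F = 2 − V + E = 2 − 40 + 66 = 28.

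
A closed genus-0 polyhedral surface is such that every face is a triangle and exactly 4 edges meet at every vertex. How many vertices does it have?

Each face has 3 edges and each edge borders two faces, so 2E = 3F.
Each vertex has degree 4, so 4V = 2E and hence V = 3F/4.
Euler: V − E + F = 2 ⇒ (3F/4) − (3F/2) + F = 2.
Multiply by 8: (6 − 12 + 8)F = 16, i.e. 2F = 16.
So F = 8, E = 3·8/2 = 12, V = 3·8/4 = 6.

6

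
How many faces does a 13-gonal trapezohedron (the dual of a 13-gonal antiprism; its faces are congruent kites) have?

The n-trapezohedron (dual of the n-antiprism) has V = 2·13 + 2 = 28, E = 4·13 = 52, F = 2·13 = 26.

26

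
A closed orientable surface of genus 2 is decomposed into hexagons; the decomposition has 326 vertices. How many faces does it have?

χ = 2 − 2·2 = -2, and every face is a hexagon so 6F = 2E.
V − E + F = -2 with E = 6F/2 gives 326 − (6/2 − 1)·F = -2, so F = 164 and E = 492.

164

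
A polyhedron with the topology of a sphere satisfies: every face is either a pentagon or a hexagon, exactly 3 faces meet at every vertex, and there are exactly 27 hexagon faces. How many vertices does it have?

74

Let x be the number of pentagons; then F = 27 + x.
Edge–face incidences: 2E = 6·27 + 5·x = 162 + 5x.
Every vertex has degree 3, so 3V = 2E.
Euler: V − E + F = 2 ⇒ (2E)/3 − E + (27 + x) = 2.
Multiply by 6: 2·(2E) − 3·(2E) + 6·(27 + x) = 12, i.e. 162 + 6x − (162 + 5x) = 12.
Collecting terms: x = 12.
Then 2E = 162 + 5·12 = 222, so E = 111, V = 2E/3 = 74, F = 27 + 12 = 39.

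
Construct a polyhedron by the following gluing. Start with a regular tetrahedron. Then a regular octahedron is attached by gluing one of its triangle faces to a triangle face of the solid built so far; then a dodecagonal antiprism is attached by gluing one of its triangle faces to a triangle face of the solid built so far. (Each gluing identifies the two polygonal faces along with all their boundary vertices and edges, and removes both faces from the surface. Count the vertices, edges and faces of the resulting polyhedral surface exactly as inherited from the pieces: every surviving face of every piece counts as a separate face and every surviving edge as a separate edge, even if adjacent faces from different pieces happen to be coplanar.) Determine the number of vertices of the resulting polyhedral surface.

A regular tetrahedron: V=4, E=6, F=4.
Attach a regular octahedron (V=6, E=12, F=8) along a 3-gon: merge 3 vertices and 3 edges, delete both glued faces → V=7, E=15, F=10.
Attach a dodecagonal antiprism (V=24, E=48, F=26) along a 3-gon: merge 3 vertices and 3 edges, delete both glued faces → V=28, E=60, F=34.
Check: V − E + F = 28 − 60 + 34 = 2.

28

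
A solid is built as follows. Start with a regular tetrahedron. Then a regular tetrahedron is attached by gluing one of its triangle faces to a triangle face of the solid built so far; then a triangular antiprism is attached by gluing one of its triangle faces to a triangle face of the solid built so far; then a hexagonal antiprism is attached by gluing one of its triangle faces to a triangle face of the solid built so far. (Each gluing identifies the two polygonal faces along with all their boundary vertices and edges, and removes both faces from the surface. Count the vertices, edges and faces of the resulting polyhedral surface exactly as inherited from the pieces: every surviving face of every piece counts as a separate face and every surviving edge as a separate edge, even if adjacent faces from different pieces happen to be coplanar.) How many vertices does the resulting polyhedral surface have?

17

A regular tetrahedron: V=4, E=6, F=4.
Attach a regular tetrahedron (V=4, E=6, F=4) along a 3-gon: merge 3 vertices and 3 edges, delete both glued faces → V=5, E=9, F=6.
Attach a triangular antiprism (V=6, E=12, F=8) along a 3-gon: merge 3 vertices and 3 edges, delete both glued faces → V=8, E=18, F=12.
Attach a hexagonal antiprism (V=12, E=24, F=14) along a 3-gon: merge 3 vertices and 3 edges, delete both glued faces → V=17, E=39, F=24.
Check: V − E + F = 17 − 39 + 24 = 2.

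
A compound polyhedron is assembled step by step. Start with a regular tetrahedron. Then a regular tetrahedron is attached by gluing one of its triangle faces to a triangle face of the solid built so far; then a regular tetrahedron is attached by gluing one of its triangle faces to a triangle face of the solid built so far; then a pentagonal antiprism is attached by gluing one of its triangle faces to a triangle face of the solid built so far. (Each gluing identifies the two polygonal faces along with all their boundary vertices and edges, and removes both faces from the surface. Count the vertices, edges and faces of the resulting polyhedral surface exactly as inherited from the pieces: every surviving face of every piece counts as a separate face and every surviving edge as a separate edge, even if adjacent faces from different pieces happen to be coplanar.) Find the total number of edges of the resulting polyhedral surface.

A regular tetrahedron: V=4, E=6, F=4.
Attach a regular tetrahedron (V=4, E=6, F=4) along a 3-gon: merge 3 vertices and 3 edges, delete both glued faces → V=5, E=9, F=6.
Attach a regular tetrahedron (V=4, E=6, F=4) along a 3-gon: merge 3 vertices and 3 edges, delete both glued faces → V=6, E=12, F=8.
Attach a pentagonal antiprism (V=10, E=20, F=12) along a 3-gon: merge 3 vertices and 3 edges, delete both glued faces → V=13, E=29, F=18.
Check: V − E + F = 13 − 29 + 18 = 2.

29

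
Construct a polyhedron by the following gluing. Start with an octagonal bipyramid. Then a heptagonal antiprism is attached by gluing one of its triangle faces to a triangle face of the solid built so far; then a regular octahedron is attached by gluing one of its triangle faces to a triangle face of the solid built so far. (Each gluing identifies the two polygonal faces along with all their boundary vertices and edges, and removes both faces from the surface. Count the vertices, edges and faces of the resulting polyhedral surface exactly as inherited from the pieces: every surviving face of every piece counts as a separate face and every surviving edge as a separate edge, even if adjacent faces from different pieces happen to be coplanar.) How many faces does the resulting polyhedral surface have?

36

An octagonal bipyramid: V=10, E=24, F=16.
Attach a heptagonal antiprism (V=14, E=28, F=16) along a 3-gon: merge 3 vertices and 3 edges, delete both glued faces → V=21, E=49, F=30.
Attach a regular octahedron (V=6, E=12, F=8) along a 3-gon: merge 3 vertices and 3 edges, delete both glued faces → V=24, E=58, F=36.
Check: V − E + F = 24 − 58 + 36 = 2.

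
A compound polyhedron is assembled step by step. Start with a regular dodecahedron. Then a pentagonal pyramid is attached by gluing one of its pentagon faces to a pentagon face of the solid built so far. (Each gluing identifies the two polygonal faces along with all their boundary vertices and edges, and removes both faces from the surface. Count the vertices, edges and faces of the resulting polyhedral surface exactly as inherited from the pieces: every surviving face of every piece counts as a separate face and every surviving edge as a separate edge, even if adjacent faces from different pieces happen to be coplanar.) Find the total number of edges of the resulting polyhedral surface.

A regular dodecahedron: V=20, E=30, F=12.
Attach a pentagonal pyramid (V=6, E=10, F=6) along a 5-gon: merge 5 vertices and 5 edges, delete both glued faces → V=21, E=35, F=16.
Check: V − E + F = 21 − 35 + 16 = 2.

35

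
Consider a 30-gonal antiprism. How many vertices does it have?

An antiprism on an n-gon has two n-gon caps and 2n triangles: V = 2·30 = 60, E = 4·30 = 120, F = 2·30 + 2 = 62.

60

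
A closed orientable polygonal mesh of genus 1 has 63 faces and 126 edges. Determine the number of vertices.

For a closed orientable surface of genus 1, χ = 2 − 2·1 = 0.
V = 0 + E − F = 0 + 126 − 63 = 63.

63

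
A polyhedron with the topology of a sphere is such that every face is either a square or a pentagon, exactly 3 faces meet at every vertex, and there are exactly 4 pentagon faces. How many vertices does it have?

12

Let x be the number of squares; then F = 4 + x.
Edge–face incidences: 2E = 5·4 + 4·x = 20 + 4x.
Every vertex has degree 3, so 3V = 2E.
Euler: V − E + F = 2 ⇒ (2E)/3 − E + (4 + x) = 2.
Multiply by 6: 2·(2E) − 3·(2E) + 6·(4 + x) = 12, i.e. 24 + 6x − (20 + 4x) = 12.
Collecting terms: 2x + 4 = 12, so 2x = 8, so x = 4.
Then 2E = 20 + 4·4 = 36, so E = 18, V = 2E/3 = 12, F = 4 + 4 = 8.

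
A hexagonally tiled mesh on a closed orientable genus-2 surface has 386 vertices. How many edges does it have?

χ = 2 − 2·2 = -2, and every face is a hexagon so 6F = 2E.
V − E + F = -2 with E = 6F/2 gives 386 − (6/2 − 1)·F = -2, so F = 194 and E = 582.

582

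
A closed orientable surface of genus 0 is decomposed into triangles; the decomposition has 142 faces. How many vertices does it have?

χ = 2 − 2·0 = 2, and every face is a triangle so 3F = 2E.
E = 3·142/2 = 213. Then V = 2 + E − F = 2 + 213 − 142 = 73.

73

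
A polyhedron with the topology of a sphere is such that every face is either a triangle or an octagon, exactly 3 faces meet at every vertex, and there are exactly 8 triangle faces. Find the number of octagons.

Let x be the number of octagons; then F = 8 + x.
Edge–face incidences: 2E = 3·8 + 8·x = 24 + 8x.
Every vertex has degree 3, so 3V = 2E.
Euler: V − E + F = 2 ⇒ (2E)/3 − E + (8 + x) = 2.
Multiply by 6: 2·(2E) − 3·(2E) + 6·(8 + x) = 12, i.e. 48 + 6x − (24 + 8x) = 12.
Collecting terms: −2x + 24 = 12, so −2x = −12, so x = 6.
Then 2E = 24 + 8·6 = 72, so E = 36, V = 2E/3 = 24, F = 8 + 6 = 14.

6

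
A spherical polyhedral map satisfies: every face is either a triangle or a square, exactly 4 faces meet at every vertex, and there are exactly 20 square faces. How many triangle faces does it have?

Let x be the number of triangles; then F = 20 + x.
Edge–face incidences: 2E = 4·20 + 3·x = 80 + 3x.
Every vertex has degree 4, so 4V = 2E.
Euler: V − E + F = 2 ⇒ (2E)/4 − E + (20 + x) = 2.
Multiply by 8: 2·(2E) − 4·(2E) + 8·(20 + x) = 16, i.e. 160 + 8x − 2·(80 + 3x) = 16.
Collecting terms: 2x = 16, so x = 8.
Then 2E = 80 + 3·8 = 104, so E = 52, V = 2E/4 = 26, F = 20 + 8 = 28.

8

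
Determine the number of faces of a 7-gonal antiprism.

An antiprism on an n-gon has two n-gon caps and 2n triangles: V = 2·7 = 14, E = 4·7 = 28, F = 2·7 + 2 = 16.

16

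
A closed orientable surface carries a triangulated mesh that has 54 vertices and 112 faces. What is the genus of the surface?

Every face is a triangle, so 2E = 3·112 = 336, giving E = 168.
χ = V − E + F = 54 − 168 + 112 = -2.
For a closed orientable surface χ = 2 − 2g, so g = (2 − (-2))/2 = 2.

2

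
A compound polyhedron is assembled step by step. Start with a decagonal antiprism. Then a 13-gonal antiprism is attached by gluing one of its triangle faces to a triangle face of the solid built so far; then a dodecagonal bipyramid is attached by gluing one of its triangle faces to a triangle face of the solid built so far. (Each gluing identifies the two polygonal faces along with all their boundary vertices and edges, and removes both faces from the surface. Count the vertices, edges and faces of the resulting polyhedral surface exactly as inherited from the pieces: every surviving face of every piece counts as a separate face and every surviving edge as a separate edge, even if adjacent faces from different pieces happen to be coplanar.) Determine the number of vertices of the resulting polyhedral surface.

54

A decagonal antiprism: V=20, E=40, F=22.
Attach a 13-gonal antiprism (V=26, E=52, F=28) along a 3-gon: merge 3 vertices and 3 edges, delete both glued faces → V=43, E=89, F=48.
Attach a dodecagonal bipyramid (V=14, E=36, F=24) along a 3-gon: merge 3 vertices and 3 edges, delete both glued faces → V=54, E=122, F=70.
Check: V − E + F = 54 − 122 + 70 = 2.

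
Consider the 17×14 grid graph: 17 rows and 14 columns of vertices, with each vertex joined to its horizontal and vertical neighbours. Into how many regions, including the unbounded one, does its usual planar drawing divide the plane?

The grid has V = 17·14 = 238 vertices and E = 17·13 + 14·16 = 445 edges.
F = 2 − V + E = 2 − 238 + 445 = 209.

209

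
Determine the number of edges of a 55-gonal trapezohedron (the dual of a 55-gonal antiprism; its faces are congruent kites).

220

The n-trapezohedron (dual of the n-antiprism) has V = 2·55 + 2 = 112, E = 4·55 = 220, F = 2·55 = 110.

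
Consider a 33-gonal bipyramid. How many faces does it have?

66

A bipyramid over an n-gon has 2n triangular faces and n + 2 vertices: V = 33 + 2 = 35, E = 3·33 = 99, F = 2·33 = 66.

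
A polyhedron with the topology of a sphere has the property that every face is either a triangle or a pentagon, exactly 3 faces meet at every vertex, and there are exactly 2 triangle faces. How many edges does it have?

18

Let x be the number of pentagons; then F = 2 + x.
Edge–face incidences: 2E = 3·2 + 5·x = 6 + 5x.
Every vertex has degree 3, so 3V = 2E.
Euler: V − E + F = 2 ⇒ (2E)/3 − E + (2 + x) = 2.
Multiply by 6: 2·(2E) − 3·(2E) + 6·(2 + x) = 12, i.e. 12 + 6x − (6 + 5x) = 12.
Collecting terms: x + 6 = 12, so x = 6.
Then 2E = 6 + 5·6 = 36, so E = 18, V = 2E/3 = 12, F = 2 + 6 = 8.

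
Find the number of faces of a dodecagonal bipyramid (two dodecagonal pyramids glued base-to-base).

A bipyramid over an n-gon has 2n triangular faces and n + 2 vertices: V = 12 + 2 = 14, E = 3·12 = 36, F = 2·12 = 24.

24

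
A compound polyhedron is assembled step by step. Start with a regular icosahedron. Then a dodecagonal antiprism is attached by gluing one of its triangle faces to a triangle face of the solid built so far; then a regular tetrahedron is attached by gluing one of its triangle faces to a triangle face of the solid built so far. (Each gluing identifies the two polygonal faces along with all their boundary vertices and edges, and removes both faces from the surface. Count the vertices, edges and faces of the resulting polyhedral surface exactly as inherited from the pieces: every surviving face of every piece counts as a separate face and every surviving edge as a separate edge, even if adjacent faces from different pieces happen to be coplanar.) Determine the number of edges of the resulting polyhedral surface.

A regular icosahedron: V=12, E=30, F=20.
Attach a dodecagonal antiprism (V=24, E=48, F=26) along a 3-gon: merge 3 vertices and 3 edges, delete both glued faces → V=33, E=75, F=44.
Attach a regular tetrahedron (V=4, E=6, F=4) along a 3-gon: merge 3 vertices and 3 edges, delete both glued faces → V=34, E=78, F=46.
Check: V − E + F = 34 − 78 + 46 = 2.

78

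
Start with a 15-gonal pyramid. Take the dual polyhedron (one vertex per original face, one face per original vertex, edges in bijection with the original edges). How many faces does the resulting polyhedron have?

16

The base solid has V = 16, E = 30, F = 16.
The dual swaps V and F and preserves E: V′ = F = 16, E′ = E = 30, F′ = V = 16.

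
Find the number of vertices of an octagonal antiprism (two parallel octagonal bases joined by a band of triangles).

16

An antiprism on an n-gon has two n-gon caps and 2n triangles: V = 2·8 = 16, E = 4·8 = 32, F = 2·8 + 2 = 18.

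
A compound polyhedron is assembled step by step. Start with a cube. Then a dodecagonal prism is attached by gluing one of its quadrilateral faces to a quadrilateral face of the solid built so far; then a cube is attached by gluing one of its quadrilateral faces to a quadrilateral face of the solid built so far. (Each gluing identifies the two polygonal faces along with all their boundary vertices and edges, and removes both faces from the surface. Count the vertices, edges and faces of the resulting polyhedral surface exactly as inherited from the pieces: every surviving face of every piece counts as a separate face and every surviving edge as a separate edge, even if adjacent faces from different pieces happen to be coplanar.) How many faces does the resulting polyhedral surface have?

22

A cube: V=8, E=12, F=6.
Attach a dodecagonal prism (V=24, E=36, F=14) along a 4-gon: merge 4 vertices and 4 edges, delete both glued faces → V=28, E=44, F=18.
Attach a cube (V=8, E=12, F=6) along a 4-gon: merge 4 vertices and 4 edges, delete both glued faces → V=32, E=52, F=22.
Check: V − E + F = 32 − 52 + 22 = 2.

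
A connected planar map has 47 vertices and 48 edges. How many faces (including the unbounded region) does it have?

3

Euler's formula for a connected plane graph: V − E + F = 2, so F = 2 − 47 + 48 = 3.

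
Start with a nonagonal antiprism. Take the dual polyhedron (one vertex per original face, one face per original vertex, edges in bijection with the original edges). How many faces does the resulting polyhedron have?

The base solid has V = 18, E = 36, F = 20.
The dual swaps V and F and preserves E: V′ = F = 20, E′ = E = 36, F′ = V = 18.

18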